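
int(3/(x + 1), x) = 3*log(x + 1) + C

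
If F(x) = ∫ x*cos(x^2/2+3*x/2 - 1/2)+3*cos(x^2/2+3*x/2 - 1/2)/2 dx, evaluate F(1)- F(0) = sin(1/2) + sin(3/2)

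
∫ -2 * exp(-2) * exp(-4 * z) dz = exp(-4*z - 2)/2 + C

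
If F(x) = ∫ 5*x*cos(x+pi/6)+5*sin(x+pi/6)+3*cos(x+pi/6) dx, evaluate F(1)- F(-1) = 5*cos(1) + 3*sqrt(3)*sin(1)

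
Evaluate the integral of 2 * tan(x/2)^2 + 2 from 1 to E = -4*tan(1/2) + 4*tan(E/2)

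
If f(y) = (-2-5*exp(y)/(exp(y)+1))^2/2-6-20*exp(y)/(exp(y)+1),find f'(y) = (15*exp(2*y) - 10*exp(y))/(exp(3*y) + 3*exp(2*y) + 3*exp(y) + 1)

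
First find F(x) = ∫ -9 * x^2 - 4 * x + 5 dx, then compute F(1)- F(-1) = 4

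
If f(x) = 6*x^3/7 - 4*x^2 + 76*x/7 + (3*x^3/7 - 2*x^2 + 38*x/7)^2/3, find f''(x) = 90*x^4/49 - 80*x^3/7 + 1696*x^2/49 - 268*x/7 + 1712/147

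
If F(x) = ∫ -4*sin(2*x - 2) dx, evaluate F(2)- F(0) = 0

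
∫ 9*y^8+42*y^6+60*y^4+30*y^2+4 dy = y^9 + 6*y^7 + 12*y^5 + 10*y^3 + 4*y + C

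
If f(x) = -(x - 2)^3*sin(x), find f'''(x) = x^3*cos(x) + 9*x^2*sin(x) - 6*x^2*cos(x) - 36*x*sin(x) - 6*x*cos(x) + 30*sin(x) + 28*cos(x)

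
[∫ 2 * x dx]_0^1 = 1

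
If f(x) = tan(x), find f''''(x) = 24*tan(x)^5 + 40*tan(x)^3 + 16*tan(x)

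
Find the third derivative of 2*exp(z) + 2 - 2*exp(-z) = (2*exp(2*z) + 2)*exp(-z)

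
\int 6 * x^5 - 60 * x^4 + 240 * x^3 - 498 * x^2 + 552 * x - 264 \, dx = x^6 - 12*x^5 + 60*x^4 - 166*x^3 + 276*x^2 - 264*x + C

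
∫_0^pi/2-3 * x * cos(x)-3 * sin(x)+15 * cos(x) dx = 15 - 3*pi/2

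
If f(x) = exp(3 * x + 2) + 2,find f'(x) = 3*exp(3*x + 2)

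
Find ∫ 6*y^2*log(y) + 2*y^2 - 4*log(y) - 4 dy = 2*y*(y^2 - 2)*log(y) + C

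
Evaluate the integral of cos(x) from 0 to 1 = sin(1)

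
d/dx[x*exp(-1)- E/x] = (x^2 + exp(2))*exp(-1)/x^2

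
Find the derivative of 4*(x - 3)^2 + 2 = 8*x - 24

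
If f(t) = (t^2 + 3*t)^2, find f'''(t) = 24*t + 36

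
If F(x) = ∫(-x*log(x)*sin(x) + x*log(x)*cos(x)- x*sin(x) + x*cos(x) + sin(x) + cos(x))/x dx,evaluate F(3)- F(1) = (1 + log(3))*(cos(3) + sin(3)) - sin(1) - cos(1)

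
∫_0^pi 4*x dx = 2*pi^2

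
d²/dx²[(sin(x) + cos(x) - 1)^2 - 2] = -4*sin(2*x) + 2*sqrt(2)*sin(x + pi/4)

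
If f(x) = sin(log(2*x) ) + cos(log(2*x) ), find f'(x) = sqrt(2)*cos(log(x) + log(2) + pi/4)/x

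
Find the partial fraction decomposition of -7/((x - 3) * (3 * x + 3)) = 7/(12*(x + 1)) - 7/(12*(x - 3))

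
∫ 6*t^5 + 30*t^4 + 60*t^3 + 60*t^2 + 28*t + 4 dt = t^6 + 6*t^5 + 15*t^4 + 20*t^3 + 14*t^2 + 4*t + C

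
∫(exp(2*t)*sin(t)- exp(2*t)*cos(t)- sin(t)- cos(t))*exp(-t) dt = -2*cos(t)*sinh(t) + C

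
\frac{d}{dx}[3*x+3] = 3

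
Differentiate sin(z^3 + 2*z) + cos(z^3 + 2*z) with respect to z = -3*z^2*sin(z^3 + 2*z) + 3*z^2*cos(z^3 + 2*z) - 2*sin(z^3 + 2*z) + 2*cos(z^3 + 2*z)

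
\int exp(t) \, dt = exp(t) + C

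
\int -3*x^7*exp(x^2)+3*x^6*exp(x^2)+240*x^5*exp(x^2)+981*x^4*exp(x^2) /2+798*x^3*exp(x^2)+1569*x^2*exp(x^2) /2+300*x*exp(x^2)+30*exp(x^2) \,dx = 3*x*(x + 1)*(-x^2 + 10*x + 5)*(x^2 + 8*x + 4)*exp(x^2)/2 + C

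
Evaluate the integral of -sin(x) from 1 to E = cos(E) - cos(1)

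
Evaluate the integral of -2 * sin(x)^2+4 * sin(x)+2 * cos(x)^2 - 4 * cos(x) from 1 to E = -(-2 + cos(1) + sin(1))^2 + (-2 + cos(E) + sin(E))^2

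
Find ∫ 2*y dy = y^2 + C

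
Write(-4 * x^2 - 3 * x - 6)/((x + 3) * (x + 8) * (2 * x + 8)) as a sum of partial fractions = -119/(20*(x + 8)) + 29/(4*(x + 4)) - 33/(10*(x + 3))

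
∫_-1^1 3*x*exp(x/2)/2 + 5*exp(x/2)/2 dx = 4*exp(-1/2) + 2*exp(1/2)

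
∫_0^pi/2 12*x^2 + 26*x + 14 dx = -5 + (1 + pi/2)^2*(5 + 2*pi)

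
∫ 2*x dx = x^2 + C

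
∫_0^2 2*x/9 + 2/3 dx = 16/9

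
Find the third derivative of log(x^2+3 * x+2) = (4*x^3 + 18*x^2 + 30*x + 18)/(x^6 + 9*x^5 + 33*x^4 + 63*x^3 + 66*x^2 + 36*x + 8)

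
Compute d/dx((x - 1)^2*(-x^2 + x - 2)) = -4*x^3 + 9*x^2 - 10*x + 5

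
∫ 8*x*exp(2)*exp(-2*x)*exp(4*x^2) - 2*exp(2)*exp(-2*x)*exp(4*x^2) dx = exp(4*x^2 - 2*x + 2) + C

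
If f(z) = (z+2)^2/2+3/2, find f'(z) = z + 2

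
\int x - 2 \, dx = x^2/2 - 2*x + C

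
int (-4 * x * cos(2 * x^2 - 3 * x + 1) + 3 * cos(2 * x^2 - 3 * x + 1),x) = -sin(2*x^2 - 3*x + 1) + C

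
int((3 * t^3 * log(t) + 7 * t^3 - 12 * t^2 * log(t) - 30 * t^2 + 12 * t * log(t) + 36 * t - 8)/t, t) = (t - 2)^3*(log(t) + 2) + C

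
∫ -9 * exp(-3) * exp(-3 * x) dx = 3*exp(-3*x - 3) + C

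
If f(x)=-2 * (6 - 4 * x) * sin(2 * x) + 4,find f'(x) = 16*x*cos(2*x) + 8*sin(2*x) - 24*cos(2*x)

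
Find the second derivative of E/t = 2*E/t^3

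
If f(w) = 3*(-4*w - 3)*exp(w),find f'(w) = -12*w*exp(w) - 21*exp(w)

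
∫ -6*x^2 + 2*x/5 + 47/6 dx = -2*x^3 + x^2/5 + 47*x/6 + C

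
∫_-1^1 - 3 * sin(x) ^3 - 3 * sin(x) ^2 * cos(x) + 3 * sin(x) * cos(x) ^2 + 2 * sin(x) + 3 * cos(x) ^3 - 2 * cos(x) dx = -cos(1) + sqrt(2)*cos(pi/4 + 1) + sin(3)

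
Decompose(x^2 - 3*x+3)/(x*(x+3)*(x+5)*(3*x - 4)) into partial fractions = 21/(988*(3*x - 4)) - 43/(190*(x + 5)) + 7/(26*(x + 3)) - 1/(20*x)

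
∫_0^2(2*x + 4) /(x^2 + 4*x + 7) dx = -log(7) + log(19)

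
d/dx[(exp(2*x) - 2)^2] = 4*exp(4*x) - 8*exp(2*x)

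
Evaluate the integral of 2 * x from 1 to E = -1 + exp(2)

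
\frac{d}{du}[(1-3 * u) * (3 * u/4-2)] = 27/4 - 9*u/2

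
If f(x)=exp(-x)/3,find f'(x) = -exp(-x)/3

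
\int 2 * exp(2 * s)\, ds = exp(2*s) + C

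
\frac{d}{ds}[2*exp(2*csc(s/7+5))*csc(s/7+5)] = -2*(1 + 2/sin(s/7 + 5))*exp(2/sin(s/7 + 5))*cos(s/7 + 5)/(7*sin(s/7 + 5)^2)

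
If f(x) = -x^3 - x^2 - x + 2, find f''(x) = -6*x - 2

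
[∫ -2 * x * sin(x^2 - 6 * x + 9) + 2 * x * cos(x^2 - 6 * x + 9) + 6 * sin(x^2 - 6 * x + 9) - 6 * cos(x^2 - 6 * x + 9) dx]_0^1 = sin(4) + cos(4) - sin(9) - cos(9)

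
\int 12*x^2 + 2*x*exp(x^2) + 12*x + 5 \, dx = 4*x^3 + 6*x^2 + 5*x + exp(x^2) + C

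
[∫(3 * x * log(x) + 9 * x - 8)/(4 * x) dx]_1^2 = 3/2 - log(2)/2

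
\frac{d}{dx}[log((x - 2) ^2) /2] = 1/(x - 2)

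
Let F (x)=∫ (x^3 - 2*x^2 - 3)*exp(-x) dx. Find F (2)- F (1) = -15*exp(-2) + 3*exp(-1)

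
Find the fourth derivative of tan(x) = 24*tan(x)^5 + 40*tan(x)^3 + 16*tan(x)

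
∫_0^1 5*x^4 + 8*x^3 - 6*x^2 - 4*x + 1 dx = 0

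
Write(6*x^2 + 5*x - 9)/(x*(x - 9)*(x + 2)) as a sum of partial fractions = 5/(22*(x + 2)) + 58/(11*(x - 9)) + 1/(2*x)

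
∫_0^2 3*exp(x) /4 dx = -3/4 + 3*exp(2)/4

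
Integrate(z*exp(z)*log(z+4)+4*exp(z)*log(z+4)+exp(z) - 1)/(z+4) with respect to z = (exp(z) - 1)*log(z + 4) + C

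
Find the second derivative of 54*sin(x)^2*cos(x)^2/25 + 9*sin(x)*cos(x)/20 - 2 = 216*(1 - cos(2*x))^2/25 - 9*sin(2*x)/10 + 432*cos(2*x)/25 - 324/25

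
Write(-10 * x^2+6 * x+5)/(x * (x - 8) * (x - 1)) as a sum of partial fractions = -1/(7*(x - 1)) - 587/(56*(x - 8)) + 5/(8*x)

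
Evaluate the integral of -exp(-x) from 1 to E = -exp(-1) + exp(-E)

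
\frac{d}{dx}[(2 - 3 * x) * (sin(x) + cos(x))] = 3*x*sin(x) - 3*x*cos(x) - 5*sin(x) - cos(x)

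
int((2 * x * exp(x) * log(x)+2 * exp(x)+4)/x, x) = 2*(exp(x) + 2)*log(x) + C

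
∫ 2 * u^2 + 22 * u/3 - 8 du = 2*u^3/3 + 11*u^2/3 - 8*u + C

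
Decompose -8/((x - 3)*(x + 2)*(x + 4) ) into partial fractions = -4/(7*(x + 4)) + 4/(5*(x + 2)) - 8/(35*(x - 3))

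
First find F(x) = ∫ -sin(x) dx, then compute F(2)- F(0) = -1 + cos(2)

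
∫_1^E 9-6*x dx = -3*exp(2) - 6 + 9*E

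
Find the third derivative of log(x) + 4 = 2/x^3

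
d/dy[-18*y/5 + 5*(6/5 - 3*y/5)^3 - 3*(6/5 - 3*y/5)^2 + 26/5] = -81*y^2/25 + 54*y/5 - 306/25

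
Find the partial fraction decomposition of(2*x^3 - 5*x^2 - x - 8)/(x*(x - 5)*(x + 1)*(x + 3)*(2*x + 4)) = -13/(12*(x + 3)) + 3/(2*(x + 2)) - 7/(12*(x + 1)) + 1/(30*(x - 5)) + 2/(15*x)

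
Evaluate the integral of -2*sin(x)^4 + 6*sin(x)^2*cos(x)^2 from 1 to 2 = 3*sin(4)/4 - sin(2)/2 - sin(8)/4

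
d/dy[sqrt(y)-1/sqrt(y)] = (y + 1)/(2*y^(3/2))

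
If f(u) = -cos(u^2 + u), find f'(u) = (2*u + 1)*sin(u*(u + 1))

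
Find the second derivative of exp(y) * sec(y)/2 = (sin(y) + 1/cos(y))*exp(y)/cos(y)^2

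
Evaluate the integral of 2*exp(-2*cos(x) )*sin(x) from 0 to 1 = -exp(-2) + exp(-2*cos(1))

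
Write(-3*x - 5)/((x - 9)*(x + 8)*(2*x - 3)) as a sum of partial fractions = 2/(15*(2*x - 3)) + 1/(17*(x + 8)) - 32/(255*(x - 9))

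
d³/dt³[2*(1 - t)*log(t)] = (2*t + 4)/t^3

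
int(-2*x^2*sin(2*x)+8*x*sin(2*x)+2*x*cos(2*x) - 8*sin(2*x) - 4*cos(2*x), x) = (x - 2)^2*cos(2*x) + C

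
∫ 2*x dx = x^2 + C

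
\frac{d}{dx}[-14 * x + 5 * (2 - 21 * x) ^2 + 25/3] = 4410*x - 434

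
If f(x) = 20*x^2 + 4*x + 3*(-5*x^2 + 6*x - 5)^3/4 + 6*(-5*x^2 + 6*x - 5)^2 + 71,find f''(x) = -5625*x^4/2 + 6750*x^3 - 6435*x^2 + 2862*x - 601/2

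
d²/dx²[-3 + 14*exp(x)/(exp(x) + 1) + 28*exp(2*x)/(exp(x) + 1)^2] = (-70*exp(3*x) + 112*exp(2*x) + 14*exp(x))/(exp(4*x) + 4*exp(3*x) + 6*exp(2*x) + 4*exp(x) + 1)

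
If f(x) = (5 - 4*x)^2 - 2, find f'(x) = 32*x - 40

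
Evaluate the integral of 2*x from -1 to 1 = 0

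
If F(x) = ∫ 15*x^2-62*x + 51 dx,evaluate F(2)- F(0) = 18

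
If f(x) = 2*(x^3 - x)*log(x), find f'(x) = 6*x^2*log(x) + 2*x^2 - 2*log(x) - 2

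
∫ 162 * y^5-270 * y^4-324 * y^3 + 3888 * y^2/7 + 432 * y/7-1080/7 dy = 27*y^6 - 54*y^5 - 81*y^4 + 1296*y^3/7 + 216*y^2/7 - 1080*y/7 + C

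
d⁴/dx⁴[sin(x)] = sin(x)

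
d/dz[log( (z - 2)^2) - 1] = 2/(z - 2)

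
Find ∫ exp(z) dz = exp(z) + C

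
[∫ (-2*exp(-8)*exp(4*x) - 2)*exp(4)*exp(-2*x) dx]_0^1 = -exp(4) - exp(-2) + exp(-4) + exp(2)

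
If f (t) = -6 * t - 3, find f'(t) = -6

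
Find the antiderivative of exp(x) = exp(x) + C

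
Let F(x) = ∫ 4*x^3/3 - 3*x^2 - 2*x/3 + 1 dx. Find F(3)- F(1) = 0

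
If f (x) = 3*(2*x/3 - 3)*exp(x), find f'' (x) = 2*x*exp(x) - 5*exp(x)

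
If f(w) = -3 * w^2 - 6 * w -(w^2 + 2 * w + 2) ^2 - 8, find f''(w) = -12*w^2 - 24*w - 22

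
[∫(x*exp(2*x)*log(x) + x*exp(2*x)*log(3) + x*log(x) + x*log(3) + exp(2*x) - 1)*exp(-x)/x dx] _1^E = -(E - exp(-1))*log(3) + (-exp(-E) + exp(E))*log(3*E)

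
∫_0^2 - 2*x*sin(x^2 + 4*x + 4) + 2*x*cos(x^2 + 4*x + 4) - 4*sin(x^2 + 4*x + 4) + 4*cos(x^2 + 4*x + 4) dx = cos(16) + sin(16) - cos(4) - sin(4)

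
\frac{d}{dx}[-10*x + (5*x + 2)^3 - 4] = 375*x^2 + 300*x + 50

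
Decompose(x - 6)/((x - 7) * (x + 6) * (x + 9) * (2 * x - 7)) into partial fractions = 4/(665*(2*x - 7)) + 1/(80*(x + 9)) - 4/(247*(x + 6)) + 1/(1456*(x - 7))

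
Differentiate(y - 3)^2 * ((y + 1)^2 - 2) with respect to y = 4*y^3 - 12*y^2 - 8*y + 24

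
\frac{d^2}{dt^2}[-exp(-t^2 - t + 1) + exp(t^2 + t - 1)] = (4*t^2*exp(2*t^2 + 2*t - 2) - 4*t^2 + 4*t*exp(2*t^2 + 2*t - 2) - 4*t + 3*exp(2*t^2 + 2*t - 2) + 1)*exp(-t^2 - t + 1)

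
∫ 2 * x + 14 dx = x^2 + 14*x + C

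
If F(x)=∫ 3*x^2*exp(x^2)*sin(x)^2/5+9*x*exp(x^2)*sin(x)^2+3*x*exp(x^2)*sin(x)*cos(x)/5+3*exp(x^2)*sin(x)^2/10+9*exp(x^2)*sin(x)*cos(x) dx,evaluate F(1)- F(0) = 24*E*sin(1)^2/5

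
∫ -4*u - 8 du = -2*u^2 - 8*u + C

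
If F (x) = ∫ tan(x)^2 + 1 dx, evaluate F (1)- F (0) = tan(1)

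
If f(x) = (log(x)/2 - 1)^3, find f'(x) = (3*log(x)^2 - 12*log(x) + 12)/(8*x)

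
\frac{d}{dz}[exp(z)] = exp(z)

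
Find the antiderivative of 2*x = x^2 + C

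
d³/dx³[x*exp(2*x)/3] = 8*x*exp(2*x)/3 + 4*exp(2*x)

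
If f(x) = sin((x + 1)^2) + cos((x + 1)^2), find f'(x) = -2*x*sin(x^2 + 2*x + 1) + 2*x*cos(x^2 + 2*x + 1) - 2*sin(x^2 + 2*x + 1) + 2*cos(x^2 + 2*x + 1)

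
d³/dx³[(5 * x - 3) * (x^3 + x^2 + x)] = 120*x + 12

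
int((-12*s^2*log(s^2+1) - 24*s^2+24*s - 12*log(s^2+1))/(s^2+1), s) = 12*(1 - s)*log(s^2 + 1) + C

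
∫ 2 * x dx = x^2 + C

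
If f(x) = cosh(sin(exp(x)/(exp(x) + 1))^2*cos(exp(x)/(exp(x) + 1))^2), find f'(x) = 2*(2*sin(exp(x)/(exp(x) + 1))^2 - 1)*exp(x)*sin(exp(x)/(exp(x) + 1))*cos(exp(x)/(exp(x) + 1))*sinh((sin(exp(x)/(exp(x) + 1))^2 - 1)*sin(exp(x)/(exp(x) + 1))^2)/(exp(2*x) + 2*exp(x) + 1)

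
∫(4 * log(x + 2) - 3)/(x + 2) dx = (2*log(x + 2) - 3)*log(x + 2) + C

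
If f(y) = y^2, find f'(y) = 2*y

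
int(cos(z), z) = sin(z) + C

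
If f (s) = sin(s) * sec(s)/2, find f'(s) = 1/(2*cos(s)^2)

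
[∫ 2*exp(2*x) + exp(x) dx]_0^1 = (-1 + E)*(2 + E)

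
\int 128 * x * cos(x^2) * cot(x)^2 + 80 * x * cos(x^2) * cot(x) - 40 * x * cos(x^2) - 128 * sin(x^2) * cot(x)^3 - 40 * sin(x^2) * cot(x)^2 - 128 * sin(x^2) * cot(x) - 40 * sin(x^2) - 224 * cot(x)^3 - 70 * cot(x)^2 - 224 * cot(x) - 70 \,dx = (4*sin(x^2) + 7)*(16*cot(x)^2 + 10*cot(x) - 5) + C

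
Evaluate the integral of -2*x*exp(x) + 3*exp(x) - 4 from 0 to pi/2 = -15 + (2 + exp(pi/2))*(5 - pi)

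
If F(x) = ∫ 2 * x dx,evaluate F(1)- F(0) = 1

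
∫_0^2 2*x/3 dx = 4/3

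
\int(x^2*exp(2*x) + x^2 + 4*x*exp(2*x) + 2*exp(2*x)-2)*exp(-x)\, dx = 2*x*(x + 2)*sinh(x) + C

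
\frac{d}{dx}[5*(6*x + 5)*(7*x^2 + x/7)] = 630*x^2 + 2510*x/7 + 25/7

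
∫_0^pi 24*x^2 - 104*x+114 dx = -(4 - 2*pi)^2 + 2*pi - (4 - 2*pi)^3 + 80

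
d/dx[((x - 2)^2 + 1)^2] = 4*x^3 - 24*x^2 + 52*x - 40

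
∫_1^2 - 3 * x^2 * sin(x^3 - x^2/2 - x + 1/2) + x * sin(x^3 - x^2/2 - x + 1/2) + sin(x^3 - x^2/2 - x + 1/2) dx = -1 + cos(9/2)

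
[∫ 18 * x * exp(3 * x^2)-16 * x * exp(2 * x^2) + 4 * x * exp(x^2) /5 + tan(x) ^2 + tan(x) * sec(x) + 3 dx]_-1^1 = 2*tan(1) + 4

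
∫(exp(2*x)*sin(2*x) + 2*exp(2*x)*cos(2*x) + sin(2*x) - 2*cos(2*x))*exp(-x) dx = 2*sin(2*x)*sinh(x) + C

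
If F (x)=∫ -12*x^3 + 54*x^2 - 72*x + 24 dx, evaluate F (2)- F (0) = 0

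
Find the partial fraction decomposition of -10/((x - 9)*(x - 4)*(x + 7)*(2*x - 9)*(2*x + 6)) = 16/(621*(2*x - 9)) - 5/(16192*(x + 7)) + 1/(1008*(x + 3)) - 1/(77*(x - 4)) - 1/(1728*(x - 9))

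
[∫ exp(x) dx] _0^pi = -1 + exp(pi)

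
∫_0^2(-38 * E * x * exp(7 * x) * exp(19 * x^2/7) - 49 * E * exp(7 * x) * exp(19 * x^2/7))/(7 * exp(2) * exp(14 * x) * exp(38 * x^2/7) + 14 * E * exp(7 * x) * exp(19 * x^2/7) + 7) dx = -exp(-1)/(exp(-1) + 1) + exp(-181/7)/(exp(-181/7) + 1)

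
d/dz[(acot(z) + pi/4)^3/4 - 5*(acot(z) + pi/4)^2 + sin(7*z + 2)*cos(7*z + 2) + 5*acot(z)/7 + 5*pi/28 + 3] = (3136*z^2*cos(14*z + 4) + 3136*cos(14*z + 4) - 336*acot(z)^2 - 168*pi*acot(z) + 4480*acot(z) - 320 - 21*pi^2 + 1120*pi)/(448*z^2 + 448)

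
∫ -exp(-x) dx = exp(-x) + C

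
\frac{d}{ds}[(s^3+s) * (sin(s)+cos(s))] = sqrt(2)*(s^3*cos(s + pi/4) + 3*s^2*sin(s + pi/4) + s*cos(s + pi/4) + sin(s + pi/4))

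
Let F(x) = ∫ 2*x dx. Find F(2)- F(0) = 4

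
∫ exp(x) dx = exp(x) + C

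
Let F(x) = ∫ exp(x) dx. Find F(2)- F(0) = -1 + exp(2)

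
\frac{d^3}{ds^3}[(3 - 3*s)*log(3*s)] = (3*s + 6)/s^3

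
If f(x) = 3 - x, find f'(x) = -1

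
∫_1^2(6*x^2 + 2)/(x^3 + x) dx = -2*log(2) + 2*log(10)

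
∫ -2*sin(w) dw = 2*cos(w) + C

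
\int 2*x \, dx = x^2 + C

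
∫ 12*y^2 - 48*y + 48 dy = 4*y^3 - 24*y^2 + 48*y + C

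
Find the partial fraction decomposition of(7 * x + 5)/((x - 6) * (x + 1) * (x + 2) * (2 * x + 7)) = 52/(95*(2*x + 7)) - 3/(8*(x + 2)) + 2/(35*(x + 1)) + 47/(1064*(x - 6))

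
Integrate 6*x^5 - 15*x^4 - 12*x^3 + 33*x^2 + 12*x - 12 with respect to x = x^6 - 3*x^5 - 3*x^4 + 11*x^3 + 6*x^2 - 12*x + C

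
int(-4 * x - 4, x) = -2*x^2 - 4*x + C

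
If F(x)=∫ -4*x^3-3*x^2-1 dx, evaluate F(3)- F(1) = -108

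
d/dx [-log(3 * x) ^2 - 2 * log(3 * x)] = (-2*log(x) - 2*log(3) - 2)/x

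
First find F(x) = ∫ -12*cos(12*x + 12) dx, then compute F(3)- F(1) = sin(24) - sin(48)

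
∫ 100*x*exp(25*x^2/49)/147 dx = 2*exp(25*x^2/49)/3 + C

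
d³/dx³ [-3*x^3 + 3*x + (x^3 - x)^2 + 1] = 120*x^3 - 48*x - 18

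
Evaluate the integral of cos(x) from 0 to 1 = sin(1)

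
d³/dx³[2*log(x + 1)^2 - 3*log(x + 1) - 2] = (8*log(x + 1) - 18)/(x^3 + 3*x^2 + 3*x + 1)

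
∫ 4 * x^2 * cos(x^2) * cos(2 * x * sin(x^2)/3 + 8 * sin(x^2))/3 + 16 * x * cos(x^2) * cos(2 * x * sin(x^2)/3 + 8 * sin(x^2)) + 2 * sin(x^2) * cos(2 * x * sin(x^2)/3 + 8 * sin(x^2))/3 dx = sin((2*x/3 + 8)*sin(x^2)) + C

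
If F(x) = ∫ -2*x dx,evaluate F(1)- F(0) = -1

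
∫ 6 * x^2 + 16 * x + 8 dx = 2*x^3 + 8*x^2 + 8*x + C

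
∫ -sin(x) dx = cos(x) + C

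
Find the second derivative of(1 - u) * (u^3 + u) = -12*u^2 + 6*u - 2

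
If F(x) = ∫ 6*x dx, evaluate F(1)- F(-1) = 0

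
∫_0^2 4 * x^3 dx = 16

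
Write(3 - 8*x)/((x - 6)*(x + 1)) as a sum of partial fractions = -11/(7*(x + 1)) - 45/(7*(x - 6))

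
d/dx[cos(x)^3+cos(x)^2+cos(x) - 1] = (3*sin(x)^2 - 2*cos(x) - 4)*sin(x)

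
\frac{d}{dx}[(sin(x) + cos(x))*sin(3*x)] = sqrt(2)*(sin(3*x)*cos(x + pi/4) + 3*sin(x + pi/4)*cos(3*x))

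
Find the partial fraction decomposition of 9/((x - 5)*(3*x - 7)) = -27/(8*(3*x - 7)) + 9/(8*(x - 5))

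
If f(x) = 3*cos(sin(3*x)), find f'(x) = -9*sin(sin(3*x))*cos(3*x)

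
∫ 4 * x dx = 2*x^2 + C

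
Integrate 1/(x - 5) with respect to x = log(5 - x) + C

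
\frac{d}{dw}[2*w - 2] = 2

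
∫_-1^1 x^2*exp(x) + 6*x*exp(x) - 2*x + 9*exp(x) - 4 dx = -8 - 2*exp(-1) + 10*E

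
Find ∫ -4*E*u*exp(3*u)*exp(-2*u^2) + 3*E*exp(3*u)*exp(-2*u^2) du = exp(-2*u^2 + 3*u + 1) + C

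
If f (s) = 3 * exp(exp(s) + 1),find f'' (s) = 3*exp(s + exp(s) + 1) + 3*exp(2*s + exp(s) + 1)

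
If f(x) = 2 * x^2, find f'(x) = 4*x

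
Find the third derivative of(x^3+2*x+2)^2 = 120*x^3 + 96*x + 24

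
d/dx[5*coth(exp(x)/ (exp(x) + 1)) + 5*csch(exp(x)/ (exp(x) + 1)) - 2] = -5*(cosh(exp(x)/(exp(x) + 1)) + 1)*exp(x)/((exp(x) + 1)^2*sinh(exp(x)/(exp(x) + 1))^2)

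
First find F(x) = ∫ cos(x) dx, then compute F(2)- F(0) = sin(2)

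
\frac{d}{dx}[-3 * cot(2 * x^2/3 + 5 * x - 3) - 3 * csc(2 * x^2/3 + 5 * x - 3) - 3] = 4*x*cot(2*x^2/3 + 5*x - 3)^2 + 4*x*cot(2*x^2/3 + 5*x - 3)*csc(2*x^2/3 + 5*x - 3) + 4*x + 15*cot(2*x^2/3 + 5*x - 3)^2 + 15*cot(2*x^2/3 + 5*x - 3)*csc(2*x^2/3 + 5*x - 3) + 15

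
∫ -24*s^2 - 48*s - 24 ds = -8*s^3 - 24*s^2 - 24*s + C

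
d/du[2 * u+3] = 2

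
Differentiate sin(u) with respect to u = cos(u)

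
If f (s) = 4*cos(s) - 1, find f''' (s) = 4*sin(s)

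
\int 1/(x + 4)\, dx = log(x/4 + 1) + C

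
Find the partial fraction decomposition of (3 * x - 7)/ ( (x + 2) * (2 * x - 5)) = 1/(9*(2*x - 5)) + 13/(9*(x + 2))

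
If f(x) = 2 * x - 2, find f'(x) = 2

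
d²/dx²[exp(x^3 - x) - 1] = 9*x^4*exp(x^3 - x) - 6*x^2*exp(x^3 - x) + 6*x*exp(x^3 - x) + exp(x^3 - x)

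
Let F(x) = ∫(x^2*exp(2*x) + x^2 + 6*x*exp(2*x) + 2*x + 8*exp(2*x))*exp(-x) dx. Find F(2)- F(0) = -16*exp(-2) + 16*exp(2)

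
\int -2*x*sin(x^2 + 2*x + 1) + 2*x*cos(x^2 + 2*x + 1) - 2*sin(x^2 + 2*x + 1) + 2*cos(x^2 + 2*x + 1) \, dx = sin((x + 1)^2) + cos((x + 1)^2) + C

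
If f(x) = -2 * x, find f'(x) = -2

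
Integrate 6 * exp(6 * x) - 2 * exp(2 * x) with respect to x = exp(6*x) - exp(2*x) + C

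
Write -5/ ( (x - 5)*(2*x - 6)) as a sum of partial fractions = 5/(4*(x - 3)) - 5/(4*(x - 5))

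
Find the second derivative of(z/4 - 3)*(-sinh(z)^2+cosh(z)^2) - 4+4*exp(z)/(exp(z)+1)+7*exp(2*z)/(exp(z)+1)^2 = (-18*exp(3*z) + 28*exp(2*z) + 4*exp(z))/(exp(4*z) + 4*exp(3*z) + 6*exp(2*z) + 4*exp(z) + 1)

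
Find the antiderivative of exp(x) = exp(x) + C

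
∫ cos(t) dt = sin(t) + C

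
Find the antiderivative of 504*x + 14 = 252*x^2 + 14*x + C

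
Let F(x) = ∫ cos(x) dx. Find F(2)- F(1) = -sin(1) + sin(2)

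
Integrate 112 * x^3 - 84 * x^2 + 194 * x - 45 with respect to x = 28*x^4 - 28*x^3 + 97*x^2 - 45*x + C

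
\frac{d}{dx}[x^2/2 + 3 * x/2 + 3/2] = x + 3/2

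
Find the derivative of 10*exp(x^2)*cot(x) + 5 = 10*(2*x/tan(x) - 1/sin(x)^2)*exp(x^2)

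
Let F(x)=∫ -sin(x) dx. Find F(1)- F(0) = -1 + cos(1)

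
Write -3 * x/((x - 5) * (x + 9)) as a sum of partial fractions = -27/(14*(x + 9)) - 15/(14*(x - 5))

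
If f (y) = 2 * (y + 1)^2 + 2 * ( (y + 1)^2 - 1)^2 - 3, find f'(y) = 8*y^3 + 24*y^2 + 20*y + 4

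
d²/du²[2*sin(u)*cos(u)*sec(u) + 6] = -2*sin(u)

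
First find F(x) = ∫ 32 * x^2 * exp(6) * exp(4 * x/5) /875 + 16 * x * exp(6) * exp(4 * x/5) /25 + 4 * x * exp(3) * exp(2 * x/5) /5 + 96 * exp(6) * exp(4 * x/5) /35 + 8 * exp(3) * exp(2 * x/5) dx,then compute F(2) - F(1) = -578*exp(34/5)/175 - 17*exp(17/5) + 19*exp(19/5) + 722*exp(38/5)/175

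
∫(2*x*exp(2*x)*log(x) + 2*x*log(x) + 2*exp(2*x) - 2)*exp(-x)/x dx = 4*log(x)*sinh(x) + C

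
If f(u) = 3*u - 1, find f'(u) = 3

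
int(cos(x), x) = sin(x) + C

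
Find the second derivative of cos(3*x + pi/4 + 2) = -9*cos(3*x + pi/4 + 2)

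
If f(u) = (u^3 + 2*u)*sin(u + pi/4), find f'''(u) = u*(-u^2*cos(u + pi/4) - 9*u*sin(u + pi/4) + 16*cos(u + pi/4))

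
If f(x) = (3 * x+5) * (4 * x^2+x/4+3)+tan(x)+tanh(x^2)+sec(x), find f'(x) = 36*x^2 - 2*x*tanh(x^2)^2 + 87*x/2 + tan(x)^2 + tan(x)*sec(x) + 45/4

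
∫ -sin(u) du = cos(u) + C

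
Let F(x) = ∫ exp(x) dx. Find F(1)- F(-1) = E - exp(-1)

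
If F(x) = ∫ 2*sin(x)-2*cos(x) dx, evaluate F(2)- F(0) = -2*sin(2) - 2*cos(2) + 2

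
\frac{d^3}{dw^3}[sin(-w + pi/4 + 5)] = cos(-w + pi/4 + 5)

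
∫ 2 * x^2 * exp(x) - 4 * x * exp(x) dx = 2*(x - 2)^2*exp(x) + C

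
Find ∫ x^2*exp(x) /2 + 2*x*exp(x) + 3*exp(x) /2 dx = (x + 1)^2*exp(x)/2 + C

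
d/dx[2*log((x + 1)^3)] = 6/(x + 1)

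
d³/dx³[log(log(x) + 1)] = (2*log(x)^2 + 7*log(x) + 7)/(x^3*log(x)^3 + 3*x^3*log(x)^2 + 3*x^3*log(x) + x^3)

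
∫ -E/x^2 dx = E/x + C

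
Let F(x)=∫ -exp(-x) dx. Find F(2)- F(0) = -1 + exp(-2)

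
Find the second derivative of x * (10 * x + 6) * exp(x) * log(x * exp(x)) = (10*x^3*(x + log(x))*exp(x) + 20*x^3*exp(x) + 46*x^2*(x + log(x))*exp(x) + 72*x^2*exp(x) + 32*x*(x + log(x))*exp(x) + 54*x*exp(x) + 6*exp(x))/x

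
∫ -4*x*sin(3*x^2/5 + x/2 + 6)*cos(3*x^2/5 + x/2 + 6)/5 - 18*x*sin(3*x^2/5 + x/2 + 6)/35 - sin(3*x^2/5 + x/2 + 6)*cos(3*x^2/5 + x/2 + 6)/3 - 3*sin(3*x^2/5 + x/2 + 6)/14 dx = 3*cos(3*x^2/5 + x/2 + 6)/7 + cos(6*x^2/5 + x + 12)/6 + C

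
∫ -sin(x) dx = cos(x) + C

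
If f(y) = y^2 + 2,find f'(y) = 2*y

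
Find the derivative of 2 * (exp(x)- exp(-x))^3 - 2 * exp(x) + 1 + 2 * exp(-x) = (6*exp(6*x) - 8*exp(4*x) - 8*exp(2*x) + 6)*exp(-3*x)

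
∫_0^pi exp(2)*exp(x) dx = -exp(2) + exp(2 + pi)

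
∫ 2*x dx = x^2 + C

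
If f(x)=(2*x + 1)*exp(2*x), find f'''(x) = 16*x*exp(2*x) + 32*exp(2*x)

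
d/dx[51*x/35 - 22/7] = 51/35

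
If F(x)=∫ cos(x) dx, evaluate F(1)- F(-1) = 2*sin(1)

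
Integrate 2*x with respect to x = x^2 + C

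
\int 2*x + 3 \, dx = x^2 + 3*x + C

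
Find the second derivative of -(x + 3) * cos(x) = x*cos(x) + 2*sin(x) + 3*cos(x)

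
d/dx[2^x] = 2^x*log(2)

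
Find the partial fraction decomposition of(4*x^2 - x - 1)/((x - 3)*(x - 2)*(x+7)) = 101/(45*(x + 7)) - 13/(9*(x - 2)) + 16/(5*(x - 3))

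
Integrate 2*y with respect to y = y^2 + C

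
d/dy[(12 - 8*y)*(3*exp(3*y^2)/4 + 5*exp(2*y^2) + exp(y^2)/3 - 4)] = -36*y^2*exp(3*y^2) - 160*y^2*exp(2*y^2) - 16*y^2*exp(y^2)/3 + 54*y*exp(3*y^2) + 240*y*exp(2*y^2) + 8*y*exp(y^2) - 6*exp(3*y^2) - 40*exp(2*y^2) - 8*exp(y^2)/3 + 32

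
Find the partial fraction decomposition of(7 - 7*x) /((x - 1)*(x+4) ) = -7/(x + 4)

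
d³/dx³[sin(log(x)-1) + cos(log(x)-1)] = 2*(sin(log(x) - 1) + 2*cos(log(x) - 1))/x^3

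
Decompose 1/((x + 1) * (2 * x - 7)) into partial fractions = 2/(9*(2*x - 7)) - 1/(9*(x + 1))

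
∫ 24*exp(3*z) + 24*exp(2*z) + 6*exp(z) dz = (2*exp(z) + 1)^3 + C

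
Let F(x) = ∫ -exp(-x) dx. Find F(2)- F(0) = -1 + exp(-2)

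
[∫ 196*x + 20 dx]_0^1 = 118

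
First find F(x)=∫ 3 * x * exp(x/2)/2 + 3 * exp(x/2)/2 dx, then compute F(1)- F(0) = 3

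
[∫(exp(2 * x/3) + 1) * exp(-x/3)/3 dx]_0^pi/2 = -exp(-pi/6) + exp(pi/6)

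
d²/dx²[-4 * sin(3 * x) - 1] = 36*sin(3*x)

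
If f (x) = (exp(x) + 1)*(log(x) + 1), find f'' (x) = (x^2*exp(x)*log(x) + x^2*exp(x) + 2*x*exp(x) - exp(x) - 1)/x^2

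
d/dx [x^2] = 2*x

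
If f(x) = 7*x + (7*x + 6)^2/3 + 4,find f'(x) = 98*x/3 + 35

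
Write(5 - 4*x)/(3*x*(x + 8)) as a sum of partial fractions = -37/(24*(x + 8)) + 5/(24*x)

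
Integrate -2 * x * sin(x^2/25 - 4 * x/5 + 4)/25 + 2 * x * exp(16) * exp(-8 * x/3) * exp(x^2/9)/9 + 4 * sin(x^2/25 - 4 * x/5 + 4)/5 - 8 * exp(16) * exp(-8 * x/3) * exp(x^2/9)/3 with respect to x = exp((x - 12)^2/9) + cos((x - 10)^2/25) + C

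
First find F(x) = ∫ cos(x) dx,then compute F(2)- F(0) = sin(2)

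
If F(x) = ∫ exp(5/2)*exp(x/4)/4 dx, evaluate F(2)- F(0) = -exp(5/2) + exp(3)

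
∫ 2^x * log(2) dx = 2^x + C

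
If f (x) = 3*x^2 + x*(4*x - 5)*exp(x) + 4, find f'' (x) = 4*x^2*exp(x) + 11*x*exp(x) - 2*exp(x) + 6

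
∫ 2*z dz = z^2 + C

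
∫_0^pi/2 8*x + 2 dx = -pi - 1 + (-pi - 1)^2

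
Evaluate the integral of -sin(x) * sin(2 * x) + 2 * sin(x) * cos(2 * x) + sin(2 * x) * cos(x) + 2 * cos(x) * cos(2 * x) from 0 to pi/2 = 0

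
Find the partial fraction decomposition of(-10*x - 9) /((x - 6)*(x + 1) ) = -1/(7*(x + 1)) - 69/(7*(x - 6))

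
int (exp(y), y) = exp(y) + C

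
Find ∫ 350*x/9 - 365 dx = 175*x^2/9 - 365*x + C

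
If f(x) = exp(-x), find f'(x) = -exp(-x)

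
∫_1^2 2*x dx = 3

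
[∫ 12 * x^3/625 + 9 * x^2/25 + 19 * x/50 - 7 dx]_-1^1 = -344/25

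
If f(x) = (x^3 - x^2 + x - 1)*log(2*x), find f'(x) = (3*x^3*log(x) + x^3 + 3*x^3*log(2) - 2*x^2*log(x) - 2*x^2*log(2) - x^2 + x*log(x) + x*log(2) + x - 1)/x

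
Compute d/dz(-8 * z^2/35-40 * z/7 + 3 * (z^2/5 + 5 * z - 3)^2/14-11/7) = 6*z^3/175 + 9*z^2/7 + 341*z/35 - 85/7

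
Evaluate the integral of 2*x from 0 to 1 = 1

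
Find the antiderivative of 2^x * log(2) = 2^x + C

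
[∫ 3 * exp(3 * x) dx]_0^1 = -1 + exp(3)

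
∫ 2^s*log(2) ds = 2^s + C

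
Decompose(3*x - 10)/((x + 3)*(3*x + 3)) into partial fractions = 19/(6*(x + 3)) - 13/(6*(x + 1))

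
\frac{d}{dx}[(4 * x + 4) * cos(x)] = -4*x*sin(x) - 4*sin(x) + 4*cos(x)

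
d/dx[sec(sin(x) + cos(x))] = sqrt(2)*sin(sqrt(2)*sin(x + pi/4))*cos(x + pi/4)/cos(sqrt(2)*sin(x + pi/4))^2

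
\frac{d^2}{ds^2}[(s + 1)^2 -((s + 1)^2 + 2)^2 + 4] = -12*s^2 - 24*s - 18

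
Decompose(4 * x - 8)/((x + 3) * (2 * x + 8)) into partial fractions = 12/(x + 4) - 10/(x + 3)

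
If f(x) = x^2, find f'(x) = 2*x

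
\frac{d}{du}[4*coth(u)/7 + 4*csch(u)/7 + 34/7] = -4*(cosh(u) + 1)/(7*sinh(u)^2)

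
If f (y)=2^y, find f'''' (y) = 2^y*log(2)^4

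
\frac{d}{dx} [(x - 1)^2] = 2*x - 2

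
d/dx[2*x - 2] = 2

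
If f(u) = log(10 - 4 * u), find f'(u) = 2/(2*u - 5)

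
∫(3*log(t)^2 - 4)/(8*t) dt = (log(t)^2 - 4)*log(t)/8 + C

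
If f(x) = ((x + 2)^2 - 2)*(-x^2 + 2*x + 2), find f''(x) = -12*x^2 - 12*x + 16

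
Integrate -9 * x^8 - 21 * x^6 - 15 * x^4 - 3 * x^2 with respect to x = -x^9 - 3*x^7 - 3*x^5 - x^3 + C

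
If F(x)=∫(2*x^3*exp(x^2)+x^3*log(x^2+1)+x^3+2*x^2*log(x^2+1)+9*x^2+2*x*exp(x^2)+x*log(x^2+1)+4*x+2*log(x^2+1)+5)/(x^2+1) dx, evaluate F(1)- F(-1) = 4*log(2) + 10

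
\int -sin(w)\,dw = cos(w) + C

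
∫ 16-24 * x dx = -12*x^2 + 16*x + C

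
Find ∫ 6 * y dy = 3*y^2 + C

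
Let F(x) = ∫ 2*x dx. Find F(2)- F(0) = 4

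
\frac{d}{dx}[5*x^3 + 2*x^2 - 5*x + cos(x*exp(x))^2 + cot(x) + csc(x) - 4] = 15*x^2 - x*exp(x)*sin(2*x*exp(x)) + 4*x - exp(x)*sin(2*x*exp(x)) - cot(x)^2 - cot(x)*csc(x) - 6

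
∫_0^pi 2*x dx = pi^2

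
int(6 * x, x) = 3*x^2 + C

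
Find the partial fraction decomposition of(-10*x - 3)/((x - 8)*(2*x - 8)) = 43/(8*(x - 4)) - 83/(8*(x - 8))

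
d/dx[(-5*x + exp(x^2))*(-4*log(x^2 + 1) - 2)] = (-8*x^3*exp(x^2)*log(x^2 + 1) - 4*x^3*exp(x^2) + 20*x^2*log(x^2 + 1) + 50*x^2 - 8*x*exp(x^2)*log(x^2 + 1) - 12*x*exp(x^2) + 20*log(x^2 + 1) + 10)/(x^2 + 1)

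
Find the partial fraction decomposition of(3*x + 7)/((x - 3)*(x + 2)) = -1/(5*(x + 2)) + 16/(5*(x - 3))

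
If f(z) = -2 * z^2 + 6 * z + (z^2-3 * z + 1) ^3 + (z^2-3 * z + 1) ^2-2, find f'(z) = 6*z^5 - 45*z^4 + 124*z^3 - 153*z^2 + 78*z - 9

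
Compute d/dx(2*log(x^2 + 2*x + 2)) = (4*x + 4)/(x^2 + 2*x + 2)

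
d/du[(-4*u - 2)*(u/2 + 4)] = -4*u - 17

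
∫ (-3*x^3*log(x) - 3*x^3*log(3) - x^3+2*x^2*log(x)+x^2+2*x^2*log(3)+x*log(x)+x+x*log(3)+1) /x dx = (-x^3 + x^2 + x + 1)*log(3*x) + C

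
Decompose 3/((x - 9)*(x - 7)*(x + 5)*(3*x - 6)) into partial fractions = -1/(1176*(x + 5)) + 1/(245*(x - 2)) - 1/(120*(x - 7)) + 1/(196*(x - 9))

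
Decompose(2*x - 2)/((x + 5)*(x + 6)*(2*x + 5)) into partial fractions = -4/(5*(2*x + 5)) - 2/(x + 6) + 12/(5*(x + 5))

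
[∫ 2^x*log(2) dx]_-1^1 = 3/2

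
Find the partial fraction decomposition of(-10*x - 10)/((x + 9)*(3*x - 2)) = -50/(29*(3*x - 2)) - 80/(29*(x + 9))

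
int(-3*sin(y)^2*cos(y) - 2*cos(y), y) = (cos(y)^2 - 3)*sin(y) + C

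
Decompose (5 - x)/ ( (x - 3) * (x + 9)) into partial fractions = -7/(6*(x + 9)) + 1/(6*(x - 3))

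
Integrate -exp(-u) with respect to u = exp(-u) + C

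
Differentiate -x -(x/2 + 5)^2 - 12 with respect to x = -x/2 - 6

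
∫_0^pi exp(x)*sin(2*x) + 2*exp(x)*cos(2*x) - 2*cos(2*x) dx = 0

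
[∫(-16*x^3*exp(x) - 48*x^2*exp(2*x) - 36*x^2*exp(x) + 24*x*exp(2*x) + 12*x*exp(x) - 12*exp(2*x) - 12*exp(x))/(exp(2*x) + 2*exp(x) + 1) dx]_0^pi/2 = 4*(-pi^3/2 - 3*pi/2 + 3*pi^2/4)*exp(pi/2)/(1 + exp(pi/2))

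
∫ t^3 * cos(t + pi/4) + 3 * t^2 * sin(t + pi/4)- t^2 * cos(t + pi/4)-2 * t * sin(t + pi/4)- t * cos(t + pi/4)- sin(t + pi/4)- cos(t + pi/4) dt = (t^3 - t^2 - t - 1)*sin(t + pi/4) + C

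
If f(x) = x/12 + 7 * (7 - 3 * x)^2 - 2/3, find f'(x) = 126*x - 3527/12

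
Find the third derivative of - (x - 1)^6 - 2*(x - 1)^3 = -120*x^3 + 360*x^2 - 360*x + 108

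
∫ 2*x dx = x^2 + C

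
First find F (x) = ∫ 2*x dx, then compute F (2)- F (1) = 3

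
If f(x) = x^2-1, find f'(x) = 2*x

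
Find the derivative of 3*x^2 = 6*x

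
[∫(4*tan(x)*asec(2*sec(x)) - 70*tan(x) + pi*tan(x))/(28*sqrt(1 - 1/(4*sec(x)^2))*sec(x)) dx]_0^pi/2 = -5*pi/6 + 2*pi^2/63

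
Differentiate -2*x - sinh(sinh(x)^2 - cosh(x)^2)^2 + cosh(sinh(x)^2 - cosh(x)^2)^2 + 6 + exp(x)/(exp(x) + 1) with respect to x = (-2*exp(2*x) - 3*exp(x) - 2)/(exp(2*x) + 2*exp(x) + 1)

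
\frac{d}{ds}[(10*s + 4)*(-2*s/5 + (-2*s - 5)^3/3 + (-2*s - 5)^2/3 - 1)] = -320*s^3/3 - 592*s^2 - 1024*s - 7774/15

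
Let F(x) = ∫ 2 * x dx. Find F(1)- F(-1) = 0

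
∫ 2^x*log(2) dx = 2^x + C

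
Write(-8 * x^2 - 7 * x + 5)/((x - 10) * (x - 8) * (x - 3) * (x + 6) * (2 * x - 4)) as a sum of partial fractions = -241/(32256*(x + 6)) + 41/(768*(x - 2)) - 44/(315*(x - 3)) + 563/(1680*(x - 8)) - 865/(3584*(x - 10))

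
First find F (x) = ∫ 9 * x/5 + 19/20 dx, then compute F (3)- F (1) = 91/10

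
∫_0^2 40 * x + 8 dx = 96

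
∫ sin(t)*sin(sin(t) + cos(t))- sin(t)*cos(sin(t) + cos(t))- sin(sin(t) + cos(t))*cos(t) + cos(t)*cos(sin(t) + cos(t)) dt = sqrt(2)*sin(sqrt(2)*sin(t + pi/4) + pi/4) + C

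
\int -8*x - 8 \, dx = -4*x^2 - 8*x + C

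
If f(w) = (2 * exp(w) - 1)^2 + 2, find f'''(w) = 32*exp(2*w) - 4*exp(w)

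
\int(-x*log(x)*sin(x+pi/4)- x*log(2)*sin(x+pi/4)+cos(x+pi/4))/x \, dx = log(2*x)*cos(x + pi/4) + C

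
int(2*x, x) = x^2 + C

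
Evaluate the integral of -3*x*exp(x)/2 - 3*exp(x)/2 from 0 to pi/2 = -3*pi*exp(pi/2)/4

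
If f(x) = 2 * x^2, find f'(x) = 4*x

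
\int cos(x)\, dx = sin(x) + C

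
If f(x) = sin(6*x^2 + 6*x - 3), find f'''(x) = -1728*x^3*cos(6*x^2 + 6*x - 3) - 2592*x^2*cos(6*x^2 + 6*x - 3) - 432*x*sin(6*x^2 + 6*x - 3) - 1296*x*cos(6*x^2 + 6*x - 3) - 216*sin(6*x^2 + 6*x - 3) - 216*cos(6*x^2 + 6*x - 3)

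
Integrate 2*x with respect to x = x^2 + C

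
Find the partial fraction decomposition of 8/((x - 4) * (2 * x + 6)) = -4/(7*(x + 3)) + 4/(7*(x - 4))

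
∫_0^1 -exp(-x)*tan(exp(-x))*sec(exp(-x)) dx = -sec(1) + sec(exp(-1))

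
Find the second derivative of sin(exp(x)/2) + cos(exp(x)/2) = sqrt(2)*(-exp(x)*sin((2*exp(x) + pi)/4) + 2*cos((2*exp(x) + pi)/4))*exp(x)/4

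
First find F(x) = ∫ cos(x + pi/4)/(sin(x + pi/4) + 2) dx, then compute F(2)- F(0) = -log(sqrt(2)/2 + 2) + log(sin(pi/4 + 2) + 2)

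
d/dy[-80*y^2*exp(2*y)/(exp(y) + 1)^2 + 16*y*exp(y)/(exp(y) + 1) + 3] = (-160*y^2*exp(2*y) - 160*y*exp(3*y) - 144*y*exp(2*y) + 16*y*exp(y) + 16*exp(3*y) + 32*exp(2*y) + 16*exp(y))/(exp(3*y) + 3*exp(2*y) + 3*exp(y) + 1)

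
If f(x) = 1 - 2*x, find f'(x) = -2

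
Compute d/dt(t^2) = 2*t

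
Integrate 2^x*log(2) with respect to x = 2^x + C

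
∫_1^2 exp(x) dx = -E + exp(2)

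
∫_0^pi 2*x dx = pi^2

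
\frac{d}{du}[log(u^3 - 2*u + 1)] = (3*u^2 - 2)/(u^3 - 2*u + 1)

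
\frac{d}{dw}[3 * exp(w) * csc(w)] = 3*(1 - cos(w)/sin(w))*exp(w)/sin(w)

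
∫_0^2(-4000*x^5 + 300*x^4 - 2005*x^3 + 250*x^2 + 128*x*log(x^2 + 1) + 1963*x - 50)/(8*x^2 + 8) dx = -5655/4 - 2*log(5) + 4*log(5)^2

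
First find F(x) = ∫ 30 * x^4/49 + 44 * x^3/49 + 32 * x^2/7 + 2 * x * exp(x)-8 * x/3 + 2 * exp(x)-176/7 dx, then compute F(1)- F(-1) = -6908/147 + 2*exp(-1) + 2*E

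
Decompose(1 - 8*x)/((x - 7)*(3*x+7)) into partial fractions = -59/(28*(3*x + 7)) - 55/(28*(x - 7))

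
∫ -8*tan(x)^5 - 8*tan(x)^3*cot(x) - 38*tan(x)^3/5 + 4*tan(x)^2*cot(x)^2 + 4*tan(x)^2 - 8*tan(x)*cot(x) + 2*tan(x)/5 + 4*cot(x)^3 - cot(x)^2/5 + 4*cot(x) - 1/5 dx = -2*(tan(x)^2 + cot(x))^2 + tan(x)^2/5 + cot(x)/5 + C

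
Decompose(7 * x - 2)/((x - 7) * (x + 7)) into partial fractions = 51/(14*(x + 7)) + 47/(14*(x - 7))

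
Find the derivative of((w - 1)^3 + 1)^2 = 6*w^5 - 30*w^4 + 60*w^3 - 54*w^2 + 18*w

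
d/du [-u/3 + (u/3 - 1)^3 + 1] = u^2/9 - 2*u/3 + 2/3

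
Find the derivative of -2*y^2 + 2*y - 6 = 2 - 4*y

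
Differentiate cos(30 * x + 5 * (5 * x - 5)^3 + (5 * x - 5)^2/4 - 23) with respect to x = 5*(-375*x^2 + 1495*x/2 - 757/2)*sin(625*x^3 - 7475*x^2/4 + 3785*x/2 - 2567/4)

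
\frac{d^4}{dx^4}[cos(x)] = cos(x)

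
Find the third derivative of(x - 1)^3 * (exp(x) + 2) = x^3*exp(x) + 6*x^2*exp(x) + 3*x*exp(x) - 4*exp(x) + 12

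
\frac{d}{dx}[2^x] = 2^x*log(2)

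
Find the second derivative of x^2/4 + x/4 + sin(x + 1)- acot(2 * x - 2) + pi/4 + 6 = (-32*x^4*sin(x + 1) + 16*x^4 + 128*x^3*sin(x + 1) - 64*x^3 - 208*x^2*sin(x + 1) + 104*x^2 + 160*x*sin(x + 1) - 112*x - 50*sin(x + 1) + 57)/(32*x^4 - 128*x^3 + 208*x^2 - 160*x + 50)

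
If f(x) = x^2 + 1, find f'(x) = 2*x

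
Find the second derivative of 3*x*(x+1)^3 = 36*x^2 + 54*x + 18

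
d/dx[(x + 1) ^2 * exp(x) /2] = x^2*exp(x)/2 + 2*x*exp(x) + 3*exp(x)/2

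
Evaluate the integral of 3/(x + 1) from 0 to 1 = 3*log(2)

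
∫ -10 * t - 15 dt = -5*t^2 - 15*t + C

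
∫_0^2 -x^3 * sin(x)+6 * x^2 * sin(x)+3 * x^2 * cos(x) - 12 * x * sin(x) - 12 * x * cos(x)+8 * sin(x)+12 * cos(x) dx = 8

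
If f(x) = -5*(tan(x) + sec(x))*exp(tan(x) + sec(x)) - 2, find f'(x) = -5*(sqrt(2)*sin(x)*sin(x + pi/4) + sin(x) + sqrt(2)*sin(x + pi/4) + 1)*exp(1/cos(x))*exp(tan(x))/cos(x)^3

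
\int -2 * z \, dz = -z^2 + C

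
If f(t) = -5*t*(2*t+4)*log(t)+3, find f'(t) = -20*t*log(t) - 10*t - 20*log(t) - 20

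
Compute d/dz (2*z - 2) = 2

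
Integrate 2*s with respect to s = s^2 + C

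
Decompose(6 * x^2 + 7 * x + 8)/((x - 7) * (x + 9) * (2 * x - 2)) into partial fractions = 431/(320*(x + 9)) - 7/(40*(x - 1)) + 117/(64*(x - 7))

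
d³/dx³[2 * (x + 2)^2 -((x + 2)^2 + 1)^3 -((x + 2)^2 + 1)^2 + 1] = -120*x^3 - 720*x^2 - 1536*x - 1152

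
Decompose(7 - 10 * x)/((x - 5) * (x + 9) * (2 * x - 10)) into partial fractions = 97/(392*(x + 9)) - 97/(392*(x - 5)) - 43/(28*(x - 5)^2)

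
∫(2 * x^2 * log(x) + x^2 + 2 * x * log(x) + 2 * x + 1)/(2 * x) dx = (x + 1)^2*log(x)/2 + C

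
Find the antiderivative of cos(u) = sin(u) + C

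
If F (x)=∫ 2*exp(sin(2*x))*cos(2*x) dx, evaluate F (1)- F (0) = -1 + exp(sin(2))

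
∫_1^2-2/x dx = -2*log(2)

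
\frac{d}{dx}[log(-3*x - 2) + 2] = 3/(3*x + 2)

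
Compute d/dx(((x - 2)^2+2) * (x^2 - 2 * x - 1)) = 4*x^3 - 18*x^2 + 26*x - 8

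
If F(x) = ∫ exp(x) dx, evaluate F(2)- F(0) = -1 + exp(2)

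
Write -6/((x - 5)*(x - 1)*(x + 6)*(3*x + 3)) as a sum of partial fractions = 2/(385*(x + 6)) - 1/(30*(x + 1)) + 1/(28*(x - 1)) - 1/(132*(x - 5))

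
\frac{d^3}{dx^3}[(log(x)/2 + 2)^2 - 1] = (2*log(x) + 5)/(2*x^3)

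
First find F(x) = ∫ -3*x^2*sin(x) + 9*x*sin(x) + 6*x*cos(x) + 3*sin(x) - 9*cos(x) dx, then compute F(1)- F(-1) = -18*cos(1)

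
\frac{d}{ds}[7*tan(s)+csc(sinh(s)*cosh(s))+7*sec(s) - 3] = 7*tan(s)^2 + 7*tan(s)*sec(s) - 2*cot(sinh(s)*cosh(s))*cosh(s)^2*csc(sinh(s)*cosh(s)) + cot(sinh(s)*cosh(s))*csc(sinh(s)*cosh(s)) + 7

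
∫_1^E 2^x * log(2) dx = -2 + 2^E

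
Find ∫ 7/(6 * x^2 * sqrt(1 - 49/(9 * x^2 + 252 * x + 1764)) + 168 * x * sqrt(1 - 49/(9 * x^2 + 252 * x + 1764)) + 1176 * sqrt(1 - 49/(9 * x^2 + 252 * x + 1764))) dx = asec(3*x/7 + 6)/2 + C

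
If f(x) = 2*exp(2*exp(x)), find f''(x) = 4*exp(x + 2*exp(x)) + 8*exp(2*x + 2*exp(x))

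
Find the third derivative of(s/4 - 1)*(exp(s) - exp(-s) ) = (s*exp(2*s) + s - exp(2*s) - 7)*exp(-s)/4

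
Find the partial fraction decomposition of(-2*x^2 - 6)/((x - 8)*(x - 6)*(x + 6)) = -13/(28*(x + 6)) + 13/(4*(x - 6)) - 67/(14*(x - 8))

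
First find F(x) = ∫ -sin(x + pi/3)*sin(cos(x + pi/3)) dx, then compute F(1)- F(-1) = -cos(cos(1 + pi/3)) + cos(sin(pi/6 + 1))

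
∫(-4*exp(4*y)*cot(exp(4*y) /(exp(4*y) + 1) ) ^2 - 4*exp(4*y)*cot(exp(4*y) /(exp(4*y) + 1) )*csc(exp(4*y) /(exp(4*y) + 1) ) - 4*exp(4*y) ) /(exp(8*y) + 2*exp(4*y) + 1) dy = cot(exp(4*y)/(exp(4*y) + 1)) + csc(exp(4*y)/(exp(4*y) + 1)) + C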